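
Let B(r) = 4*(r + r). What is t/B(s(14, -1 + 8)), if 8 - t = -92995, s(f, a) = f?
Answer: 93003/112 ≈ 830.38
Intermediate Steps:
t = 93003 (t = 8 - 1*(-92995) = 8 + 92995 = 93003)
B(r) = 8*r (B(r) = 4*(2*r) = 8*r)
t/B(s(14, -1 + 8)) = 93003/((8*14)) = 93003/112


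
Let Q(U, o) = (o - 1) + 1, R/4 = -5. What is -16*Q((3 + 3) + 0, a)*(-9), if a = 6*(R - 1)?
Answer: -18144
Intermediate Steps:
R = -20 (R = 4*(-5) = -20)
a = -126 (a = 6*(-20 - 1) = 6*(-21) = -126)
Q(U, o) = o (Q(U, o) = (-1 + o) + 1 = o)
-16*Q((3 + 3) + 0, a)*(-9) = -16*(-126)*(-9) = 2016*(-9) = -18144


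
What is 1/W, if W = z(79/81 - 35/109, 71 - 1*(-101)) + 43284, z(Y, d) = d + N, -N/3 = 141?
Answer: 1/43033 ≈ 2.3238e-5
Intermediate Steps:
N = -423 (N = -3*141 = -423)
z(Y, d) = -423 + d (z(Y, d) = d - 423 = -423 + d)
W = 43033 (W = (-423 + (71 - 1*(-101))) + 43284 = (-423 + (71 + 101)) + 43284 = (-423 + 172) + 43284 = -251 + 43284 = 43033)
1/W = 1/43033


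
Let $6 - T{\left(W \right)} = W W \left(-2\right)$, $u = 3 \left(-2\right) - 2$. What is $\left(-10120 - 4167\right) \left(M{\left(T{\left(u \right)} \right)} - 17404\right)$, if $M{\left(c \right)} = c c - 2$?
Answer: $-7857850$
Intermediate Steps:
$u = -8$ ($u = -6 - 2 = -8$)
$T{\left(W \right)} = 6 + 2 W^{2}$ ($T{\left(W \right)} = 6 - W W \left(-2\right) = 6 - W^{2} \left(-2\right) = 6 - - 2 W^{2} = 6 + 2 W^{2}$)
$M{\left(c \right)} = -2 + c^{2}$ ($M{\left(c \right)} = c^{2} - 2 = -2 + c^{2}$)
$\left(-10120 - 4167\right) \left(M{\left(T{\left(u \right)} \right)} - 17404\right) = \left(-10120 - 4167\right) \left(\left(-2 + \left(6 + 2 \left(-8\right)^{2}\right)^{2}\right) - 17404\right) = - 14287 \left(\left(-2 + \left(6 + 2 \cdot 64\right)^{2}\right) - 17404\right) = - 14287 \left(\left(-2 + \left(6 + 128\right)^{2}\right) - 17404\right) = - 14287 \left(\left(-2 + 134^{2}\right) - 17404\right) = - 14287 \left(\left(-2 + 17956\right) - 17404\right) = - 14287 \left(17954 - 17404\right) = \left(-14287\right) 550 = -7857850$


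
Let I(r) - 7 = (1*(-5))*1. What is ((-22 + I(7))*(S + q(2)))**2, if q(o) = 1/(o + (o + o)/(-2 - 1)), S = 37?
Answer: 592900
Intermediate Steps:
q(o) = 3/o (q(o) = 1/(o + (2*o)/(-3)) = 1/(o + (2*o)*(-1/3)) = 1/(o - 2*o/3) = 1/(o/3) = 3/o)
I(r) = 2 (I(r) = 7 + (1*(-5))*1 = 7 - 5*1 = 7 - 5 = 2)
((-22 + I(7))*(S + q(2)))**2 = ((-22 + 2)*(37 + 3/2))**2 = (-20*(37 + 3*(1/2)))**2 = (-20*(37 + 3/2))**2 = (-20*77/2)**2 = (-770)**2 = 592900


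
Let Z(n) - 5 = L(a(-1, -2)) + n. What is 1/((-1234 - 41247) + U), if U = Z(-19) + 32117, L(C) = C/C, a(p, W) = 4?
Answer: -1/10377 ≈ -9.6367e-5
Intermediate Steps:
L(C) = 1
Z(n) = 6 + n (Z(n) = 5 + (1 + n) = 6 + n)
U = 32104 (U = (6 - 19) + 32117 = -13 + 32117 = 32104)
1/((-1234 - 41247) + U) = 1/((-1234 - 41247) + 32104) = 1/(-42481 + 32104) = 1/(-10377) = -1/10377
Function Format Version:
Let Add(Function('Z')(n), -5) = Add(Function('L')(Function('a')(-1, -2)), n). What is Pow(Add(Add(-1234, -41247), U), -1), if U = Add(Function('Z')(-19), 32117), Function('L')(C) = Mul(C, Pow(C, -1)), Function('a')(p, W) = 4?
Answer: Rational(-1, 10377) ≈ -9.6367e-5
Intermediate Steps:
Function('L')(C) = 1
Function('Z')(n) = Add(6, n) (Function('Z')(n) = Add(5, Add(1, n)) = Add(6, n))
U = 32104 (U = Add(Add(6, -19), 32117) = Add(-13, 32117) = 32104)
Pow(Add(Add(-1234, -41247), U), -1) = Pow(Add(Add(-1234, -41247), 32104), -1) = Pow(Add(-42481, 32104), -1) = Pow(-10377, -1) = Rational(-1, 10377)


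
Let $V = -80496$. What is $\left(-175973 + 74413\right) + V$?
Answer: $-182056$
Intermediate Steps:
$\left(-175973 + 74413\right) + V = \left(-175973 + 74413\right) - 80496 = -101560 - 80496 = -182056$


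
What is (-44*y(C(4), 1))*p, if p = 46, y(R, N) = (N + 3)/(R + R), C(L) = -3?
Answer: 4048/3 ≈ 1349.3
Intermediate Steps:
y(R, N) = (3 + N)/(2*R) (y(R, N) = (3 + N)/((2*R)) = (3 + N)*(1/(2*R)) = (3 + N)/(2*R))
(-44*y(C(4), 1))*p = -22*(3 + 1)/(-3)*46 = -22*(-1)*4/3*46 = -44*(-⅔)*46 = (88/3)*46 = 4048/3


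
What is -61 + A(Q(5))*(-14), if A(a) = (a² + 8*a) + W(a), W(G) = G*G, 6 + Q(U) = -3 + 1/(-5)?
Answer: -35013/25 ≈ -1400.5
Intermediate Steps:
Q(U) = -46/5 (Q(U) = -6 + (-3 + 1/(-5)) = -6 + (-3 - ⅕) = -6 - 16/5 = -46/5)
W(G) = G²
A(a) = 2*a² + 8*a (A(a) = (a² + 8*a) + a² = 2*a² + 8*a)
-61 + A(Q(5))*(-14) = -61 + (2*(-46/5)*(4 - 46/5))*(-14) = -61 + (2*(-46/5)*(-26/5))*(-14) = -61 + (2392/25)*(-14) = -61 - 33488/25 = -35013/25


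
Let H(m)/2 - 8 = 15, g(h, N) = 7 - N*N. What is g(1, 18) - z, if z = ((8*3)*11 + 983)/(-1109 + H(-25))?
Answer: -335724/1063 ≈ -315.83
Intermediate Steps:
g(h, N) = 7 - N**2
H(m) = 46 (H(m) = 16 + 2*15 = 16 + 30 = 46)
z = -1247/1063 (z = ((8*3)*11 + 983)/(-1109 + 46) = (24*11 + 983)/(-1063) = (264 + 983)*(-1/1063) = 1247*(-1/1063) = -1247/1063 ≈ -1.1731)
g(1, 18) - z = (7 - 1*18**2) - 1*(-1247/1063) = (7 - 1*324) + 1247/1063 = (7 - 324) + 1247/1063 = -317 + 1247/1063 = -335724/1063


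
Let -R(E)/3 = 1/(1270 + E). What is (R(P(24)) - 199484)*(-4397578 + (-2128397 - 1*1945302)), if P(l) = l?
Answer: 2186710207475823/1294 ≈ 1.6899e+12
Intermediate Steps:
R(E) = -3/(1270 + E)
(R(P(24)) - 199484)*(-4397578 + (-2128397 - 1*1945302)) = (-3/(1270 + 24) - 199484)*(-4397578 + (-2128397 - 1*1945302)) = (-3/1294 - 199484)*(-4397578 + (-2128397 - 1945302)) = (-3*1/1294 - 199484)*(-4397578 - 4073699) = (-3/1294 - 199484)*(-8471277) = -258132299/1294*(-8471277) = 2186710207475823/1294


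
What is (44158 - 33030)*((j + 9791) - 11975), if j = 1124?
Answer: -11795680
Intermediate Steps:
(44158 - 33030)*((j + 9791) - 11975) = (44158 - 33030)*((1124 + 9791) - 11975) = 11128*(10915 - 11975) = 11128*(-1060) = -11795680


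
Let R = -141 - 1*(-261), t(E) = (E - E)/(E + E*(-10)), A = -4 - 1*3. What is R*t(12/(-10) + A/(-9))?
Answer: 0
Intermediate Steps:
A = -7 (A = -4 - 3 = -7)
t(E) = 0 (t(E) = 0/(E - 10*E) = 0/((-9*E)) = 0*(-1/(9*E)) = 0)
R = 120 (R = -141 + 261 = 120)
R*t(12/(-10) + A/(-9)) = 120*0 = 0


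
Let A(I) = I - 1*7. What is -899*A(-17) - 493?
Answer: 21083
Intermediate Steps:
A(I) = -7 + I (A(I) = I - 7 = -7 + I)
-899*A(-17) - 493 = -899*(-7 - 17) - 493 = -899*(-24) - 493 = 21576 - 493 = 21083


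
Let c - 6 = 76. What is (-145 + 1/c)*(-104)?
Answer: 618228/41 ≈ 15079.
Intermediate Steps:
c = 82 (c = 6 + 76 = 82)
(-145 + 1/c)*(-104) = (-145 + 1/82)*(-104) = -11889/82*(-104) = 618228/41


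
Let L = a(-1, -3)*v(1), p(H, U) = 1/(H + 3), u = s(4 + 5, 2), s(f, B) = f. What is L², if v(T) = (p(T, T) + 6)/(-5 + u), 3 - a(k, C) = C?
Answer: 5625/64 ≈ 87.891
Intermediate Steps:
a(k, C) = 3 - C
u = 9 (u = 4 + 5 = 9)
p(H, U) = 1/(3 + H)
v(T) = 3/2 + 1/(4*(3 + T)) (v(T) = (1/(3 + T) + 6)/(-5 + 9) = (6 + 1/(3 + T))/4 = (6 + 1/(3 + T))*(¼) = 3/2 + 1/(4*(3 + T)))
L = 75/8 (L = (3 - 1*(-3))*((19 + 6*1)/(4*(3 + 1))) = (3 + 3)*((¼)*(19 + 6)/4) = 6*((¼)*(¼)*25) = 6*(25/16) = 75/8 ≈ 9.3750)
L² = (75/8)² = 5625/64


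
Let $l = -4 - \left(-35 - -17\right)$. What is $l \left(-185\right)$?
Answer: $-2590$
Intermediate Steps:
$l = 14$ ($l = -4 - \left(-35 + 17\right) = -4 - -18 = -4 + 18 = 14$)
$l \left(-185\right) = 14 \left(-185\right) = -2590$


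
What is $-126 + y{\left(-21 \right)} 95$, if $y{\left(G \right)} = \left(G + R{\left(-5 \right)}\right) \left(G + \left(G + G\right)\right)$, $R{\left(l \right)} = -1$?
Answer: $131544$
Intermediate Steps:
$y{\left(G \right)} = 3 G \left(-1 + G\right)$ ($y{\left(G \right)} = \left(G - 1\right) \left(G + \left(G + G\right)\right) = \left(-1 + G\right) \left(G + 2 G\right) = \left(-1 + G\right) 3 G = 3 G \left(-1 + G\right)$)
$-126 + y{\left(-21 \right)} 95 = -126 + 3 \left(-21\right) \left(-1 - 21\right) 95 = -126 + 3 \left(-21\right) \left(-22\right) 95 = -126 + 1386 \cdot 95 = -126 + 131670 = 131544$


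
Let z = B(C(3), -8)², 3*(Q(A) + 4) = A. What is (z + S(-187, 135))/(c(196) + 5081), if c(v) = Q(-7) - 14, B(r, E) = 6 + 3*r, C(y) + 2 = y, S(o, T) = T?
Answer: 324/7591 ≈ 0.042682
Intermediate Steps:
Q(A) = -4 + A/3
C(y) = -2 + y
c(v) = -61/3 (c(v) = (-4 + (⅓)*(-7)) - 14 = (-4 - 7/3) - 14 = -19/3 - 14 = -61/3)
z = 81 (z = (6 + 3*(-2 + 3))² = (6 + 3*1)² = (6 + 3)² = 9² = 81)
(z + S(-187, 135))/(c(196) + 5081) = (81 + 135)/(-61/3 + 5081) = 216/(15182/3) = 216*(3/15182) = 324/7591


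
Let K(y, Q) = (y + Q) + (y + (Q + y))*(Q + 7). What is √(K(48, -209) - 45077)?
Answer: 2*I*√5603 ≈ 149.71*I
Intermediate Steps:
K(y, Q) = Q + y + (7 + Q)*(Q + 2*y) (K(y, Q) = (Q + y) + (Q + 2*y)*(7 + Q) = (Q + y) + (7 + Q)*(Q + 2*y) = Q + y + (7 + Q)*(Q + 2*y))
√(K(48, -209) - 45077) = √(((-209)² + 8*(-209) + 15*48 + 2*(-209)*48) - 45077) = √((43681 - 1672 + 720 - 20064) - 45077) = √(22665 - 45077) = √(-22412) = 2*I*√5603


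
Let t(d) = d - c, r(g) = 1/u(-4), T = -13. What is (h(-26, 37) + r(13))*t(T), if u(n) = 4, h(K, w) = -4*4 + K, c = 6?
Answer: 3173/4 ≈ 793.25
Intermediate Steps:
h(K, w) = -16 + K
r(g) = 1/4
t(d) = -6 + d (t(d) = d - 1*6 = d - 6 = -6 + d)
(h(-26, 37) + r(13))*t(T) = ((-16 - 26) + 1/4)*(-6 - 13) = (-42 + 1/4)*(-19) = -167/4*(-19) = 3173/4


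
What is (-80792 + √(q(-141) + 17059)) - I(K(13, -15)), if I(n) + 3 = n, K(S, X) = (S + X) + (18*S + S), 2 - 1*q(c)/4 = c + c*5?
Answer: -81034 + √20451 ≈ -80891.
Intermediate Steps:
q(c) = 8 - 24*c (q(c) = 8 - 4*(c + c*5) = 8 - 4*(c + 5*c) = 8 - 24*c)
K(S, X) = X + 20*S (K(S, X) = (S + X) + 19*S = X + 20*S)
I(n) = -3 + n
(-80792 + √(q(-141) + 17059)) - I(K(13, -15)) = (-80792 + √((8 - 24*(-141)) + 17059)) - (-3 + (-15 + 20*13)) = (-80792 + √((8 + 3384) + 17059)) - (-3 + (-15 + 260)) = (-80792 + √(3392 + 17059)) - (-3 + 245) = (-80792 + √20451) - 1*242 = (-80792 + √20451) - 242 = -81034 + √20451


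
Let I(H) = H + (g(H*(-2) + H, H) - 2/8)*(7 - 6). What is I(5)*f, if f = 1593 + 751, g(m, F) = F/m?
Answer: 8790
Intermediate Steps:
f = 2344
I(H) = -5/4 + H (I(H) = H + (H/(H*(-2) + H) - 2/8)*(7 - 6) = H + (H/(-2*H + H) - 2*⅛)*1 = H + (H/((-H)) - ¼)*1 = H + (H*(-1/H) - ¼)*1 = H + (-1 - ¼)*1 = H - 5/4*1 = H - 5/4 = -5/4 + H)
I(5)*f = (-5/4 + 5)*2344 = (15/4)*2344 = 8790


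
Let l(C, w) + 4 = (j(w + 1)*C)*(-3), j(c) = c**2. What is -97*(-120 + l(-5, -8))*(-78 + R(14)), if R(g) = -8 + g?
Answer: 4267224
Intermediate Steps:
l(C, w) = -4 - 3*C*(1 + w)**2 (l(C, w) = -4 + ((w + 1)**2*C)*(-3) = -4 + ((1 + w)**2*C)*(-3) = -4 + (C*(1 + w)**2)*(-3) = -4 - 3*C*(1 + w)**2)
-97*(-120 + l(-5, -8))*(-78 + R(14)) = -97*(-120 + (-4 - 3*(-5)*(1 - 8)**2))*(-78 + (-8 + 14)) = -97*(-120 + (-4 - 3*(-5)*(-7)**2))*(-78 + 6) = -97*(-120 + (-4 - 3*(-5)*49))*(-72) = -97*(-120 + (-4 + 735))*(-72) = -97*(-120 + 731)*(-72) = -59267*(-72) = -97*(-43992) = 4267224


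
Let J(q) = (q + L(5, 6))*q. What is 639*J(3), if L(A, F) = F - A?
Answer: 7668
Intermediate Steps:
J(q) = q*(1 + q) (J(q) = (q + (6 - 1*5))*q = (q + (6 - 5))*q = (q + 1)*q = (1 + q)*q = q*(1 + q))
639*J(3) = 639*(3*(1 + 3)) = 639*(3*4) = 639*12 = 7668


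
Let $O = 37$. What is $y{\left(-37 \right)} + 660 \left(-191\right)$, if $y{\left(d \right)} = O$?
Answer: $-126023$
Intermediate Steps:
$y{\left(d \right)} = 37$
$y{\left(-37 \right)} + 660 \left(-191\right) = 37 + 660 \left(-191\right) = 37 - 126060 = -126023$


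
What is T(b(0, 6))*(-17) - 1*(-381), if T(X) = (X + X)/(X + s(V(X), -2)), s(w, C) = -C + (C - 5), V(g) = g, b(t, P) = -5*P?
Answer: 2463/7 ≈ 351.86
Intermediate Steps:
s(w, C) = -5 (s(w, C) = -C + (-5 + C) = -5)
T(X) = 2*X/(-5 + X) (T(X) = (X + X)/(X - 5) = (2*X)/(-5 + X) = 2*X/(-5 + X))
T(b(0, 6))*(-17) - 1*(-381) = (2*(-5*6)/(-5 - 5*6))*(-17) - 1*(-381) = (2*(-30)/(-5 - 30))*(-17) + 381 = (2*(-30)/(-35))*(-17) + 381 = (2*(-30)*(-1/35))*(-17) + 381 = (12/7)*(-17) + 381 = -204/7 + 381 = 2463/7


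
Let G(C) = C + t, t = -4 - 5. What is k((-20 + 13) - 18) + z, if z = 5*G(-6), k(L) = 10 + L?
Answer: -90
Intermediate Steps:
t = -9
G(C) = -9 + C (G(C) = C - 9 = -9 + C)
z = -75 (z = 5*(-9 - 6) = 5*(-15) = -75)
k((-20 + 13) - 18) + z = (10 + ((-20 + 13) - 18)) - 75 = (10 + (-7 - 18)) - 75 = (10 - 25) - 75 = -15 - 75 = -90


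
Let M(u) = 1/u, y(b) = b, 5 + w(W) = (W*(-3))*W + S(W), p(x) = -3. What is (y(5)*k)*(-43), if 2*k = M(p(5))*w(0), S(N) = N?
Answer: -1075/6 ≈ -179.17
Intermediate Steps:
w(W) = -5 + W - 3*W**2 (w(W) = -5 + ((W*(-3))*W + W) = -5 + ((-3*W)*W + W) = -5 + (-3*W**2 + W) = -5 + (W - 3*W**2) = -5 + W - 3*W**2)
k = 5/6 (k = ((-5 + 0 - 3*0**2)/(-3))/2 = (-(-5 + 0 - 3*0)/3)/2 = (-(-5 + 0 + 0)/3)/2 = (-1/3*(-5))/2 = (1/2)*(5/3) = 5/6 ≈ 0.83333)
(y(5)*k)*(-43) = (5*(5/6))*(-43) = (25/6)*(-43) = -1075/6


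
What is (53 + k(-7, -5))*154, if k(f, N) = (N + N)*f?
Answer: 18942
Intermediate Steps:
k(f, N) = 2*N*f (k(f, N) = (2*N)*f = 2*N*f)
(53 + k(-7, -5))*154 = (53 + 2*(-5)*(-7))*154 = (53 + 70)*154 = 123*154 = 18942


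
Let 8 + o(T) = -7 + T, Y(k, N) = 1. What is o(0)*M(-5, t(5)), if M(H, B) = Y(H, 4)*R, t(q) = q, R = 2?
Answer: -30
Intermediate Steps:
o(T) = -15 + T (o(T) = -8 + (-7 + T) = -15 + T)
M(H, B) = 2 (M(H, B) = 1*2 = 2)
o(0)*M(-5, t(5)) = (-15 + 0)*2 = -15*2 = -30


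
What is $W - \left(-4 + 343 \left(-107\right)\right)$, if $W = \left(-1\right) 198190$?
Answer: $-161485$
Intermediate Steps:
$W = -198190$
$W - \left(-4 + 343 \left(-107\right)\right) = -198190 - \left(-4 + 343 \left(-107\right)\right) = -198190 - \left(-4 - 36701\right) = -198190 - -36705 = -198190 + 36705 = -161485$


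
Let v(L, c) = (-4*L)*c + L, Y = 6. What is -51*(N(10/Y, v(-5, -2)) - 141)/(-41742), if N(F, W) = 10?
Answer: -2227/13914 ≈ -0.16005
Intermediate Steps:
v(L, c) = L - 4*L*c (v(L, c) = -4*L*c + L = L - 4*L*c)
-51*(N(10/Y, v(-5, -2)) - 141)/(-41742) = -51*(10 - 141)/(-41742) = -51*(-131)*(-1/41742) = 6681*(-1/41742) = -2227/13914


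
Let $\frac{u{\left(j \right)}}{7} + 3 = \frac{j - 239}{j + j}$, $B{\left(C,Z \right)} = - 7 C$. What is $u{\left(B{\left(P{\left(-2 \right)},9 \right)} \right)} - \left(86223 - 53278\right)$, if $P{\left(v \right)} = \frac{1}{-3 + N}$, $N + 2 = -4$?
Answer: $-34038$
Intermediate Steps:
$N = -6$ ($N = -2 - 4 = -6$)
$P{\left(v \right)} = - \frac{1}{9}$ ($P{\left(v \right)} = \frac{1}{-3 - 6} = \frac{1}{-9} = - \frac{1}{9}$)
$u{\left(j \right)} = -21 + \frac{7 \left(-239 + j\right)}{2 j}$ ($u{\left(j \right)} = -21 + 7 \frac{j - 239}{j + j} = -21 + 7 \frac{-239 + j}{2 j} = -21 + \frac{7 \left(-239 + j\right)}{2 j}$)
$u{\left(B{\left(P{\left(-2 \right)},9 \right)} \right)} - \left(86223 - 53278\right) = \frac{7 \left(-239 - 5 \left(\left(-7\right) \left(- \frac{1}{9}\right)\right)\right)}{2 \left(\left(-7\right) \left(- \frac{1}{9}\right)\right)} - \left(86223 - 53278\right) = \frac{7 \left(-239 - \frac{35}{9}\right)}{2 \cdot \frac{7}{9}} - 32945 = \frac{7}{2} \cdot \frac{9}{7} \left(-239 - \frac{35}{9}\right) - 32945 = \frac{7}{2} \cdot \frac{9}{7} \left(- \frac{2186}{9}\right) - 32945 = -1093 - 32945 = -34038$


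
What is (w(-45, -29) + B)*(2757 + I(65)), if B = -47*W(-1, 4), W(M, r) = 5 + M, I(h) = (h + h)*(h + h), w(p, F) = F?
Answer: -4265569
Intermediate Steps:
I(h) = 4*h² (I(h) = (2*h)*(2*h) = 4*h²)
B = -188 (B = -47*(5 - 1) = -47*4 = -188)
(w(-45, -29) + B)*(2757 + I(65)) = (-29 - 188)*(2757 + 4*65²) = -217*(2757 + 4*4225) = -217*(2757 + 16900) = -217*19657 = -4265569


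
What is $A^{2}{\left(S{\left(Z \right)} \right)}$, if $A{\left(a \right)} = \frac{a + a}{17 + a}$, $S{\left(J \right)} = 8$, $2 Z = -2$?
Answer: $\frac{256}{625} \approx 0.4096$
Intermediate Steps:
$Z = -1$ ($Z = \frac{1}{2} \left(-2\right) = -1$)
$A{\left(a \right)} = \frac{2 a}{17 + a}$
$A^{2}{\left(S{\left(Z \right)} \right)} = \left(2 \cdot 8 \frac{1}{17 + 8}\right)^{2} = \left(2 \cdot 8 \cdot \frac{1}{25}\right)^{2} = \left(\frac{16}{25}\right)^{2} = \frac{256}{625}$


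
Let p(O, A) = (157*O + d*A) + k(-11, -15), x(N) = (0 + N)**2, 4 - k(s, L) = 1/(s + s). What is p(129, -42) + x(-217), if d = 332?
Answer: 1174845/22 ≈ 53402.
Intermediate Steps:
k(s, L) = 4 - 1/(2*s) (k(s, L) = 4 - 1/(s + s) = 4 - 1/(2*s))
x(N) = N**2
p(O, A) = 89/22 + 157*O + 332*A (p(O, A) = (157*O + 332*A) + (4 - 1/2/(-11)) = (157*O + 332*A) + (4 - 1/2*(-1/11)) = (157*O + 332*A) + (4 + 1/22) = (157*O + 332*A) + 89/22 = 89/22 + 157*O + 332*A)
p(129, -42) + x(-217) = (89/22 + 157*129 + 332*(-42)) + (-217)**2 = (89/22 + 20253 - 13944) + 47089 = 138887/22 + 47089 = 1174845/22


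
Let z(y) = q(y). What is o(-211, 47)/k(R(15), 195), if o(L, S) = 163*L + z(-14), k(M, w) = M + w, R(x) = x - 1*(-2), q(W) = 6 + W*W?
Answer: -34191/212 ≈ -161.28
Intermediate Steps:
q(W) = 6 + W²
z(y) = 6 + y²
R(x) = 2 + x (R(x) = x + 2 = 2 + x)
o(L, S) = 202 + 163*L (o(L, S) = 163*L + (6 + (-14)²) = 163*L + (6 + 196) = 163*L + 202 = 202 + 163*L)
o(-211, 47)/k(R(15), 195) = (202 + 163*(-211))/((2 + 15) + 195) = (202 - 34393)/(17 + 195) = -34191/212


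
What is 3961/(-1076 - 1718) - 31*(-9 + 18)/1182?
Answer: -455119/275209 ≈ -1.6537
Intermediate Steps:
3961/(-1076 - 1718) - 31*(-9 + 18)/1182 = 3961/(-2794) - 31*9*(1/1182) = 3961*(-1/2794) - 279*1/1182 = -3961/2794 - 93/394 = -455119/275209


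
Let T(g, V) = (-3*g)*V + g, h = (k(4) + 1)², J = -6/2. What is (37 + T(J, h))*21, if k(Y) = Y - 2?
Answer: 2415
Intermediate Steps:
k(Y) = -2 + Y
J = -3 (J = -6*½ = -3)
h = 9 (h = ((-2 + 4) + 1)² = (2 + 1)² = 3² = 9)
T(g, V) = g - 3*V*g (T(g, V) = -3*V*g + g = g - 3*V*g)
(37 + T(J, h))*21 = (37 - 3*(1 - 3*9))*21 = (37 - 3*(1 - 27))*21 = (37 - 3*(-26))*21 = (37 + 78)*21 = 115*21 = 2415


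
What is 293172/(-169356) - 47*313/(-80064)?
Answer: -158947931/102722112 ≈ -1.5474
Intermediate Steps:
293172/(-169356) - 47*313/(-80064) = 293172*(-1/169356) - 14711*(-1/80064) = -2221/1283 + 14711/80064 = -158947931/102722112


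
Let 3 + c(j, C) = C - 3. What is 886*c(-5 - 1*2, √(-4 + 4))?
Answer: -5316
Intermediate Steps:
c(j, C) = -6 + C (c(j, C) = -3 + (C - 3) = -3 + (-3 + C) = -6 + C)
886*c(-5 - 1*2, √(-4 + 4)) = 886*(-6 + √(-4 + 4)) = 886*(-6 + √0) = 886*(-6 + 0) = 886*(-6) = -5316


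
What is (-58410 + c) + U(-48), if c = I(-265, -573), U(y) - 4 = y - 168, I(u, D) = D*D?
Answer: 269707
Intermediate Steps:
I(u, D) = D²
U(y) = -164 + y (U(y) = 4 + (y - 168) = 4 + (-168 + y) = -164 + y)
c = 328329 (c = (-573)² = 328329)
(-58410 + c) + U(-48) = (-58410 + 328329) + (-164 - 48) = 269919 - 212 = 269707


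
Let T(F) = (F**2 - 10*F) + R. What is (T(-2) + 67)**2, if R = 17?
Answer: 11664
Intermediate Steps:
T(F) = 17 + F**2 - 10*F (T(F) = (F**2 - 10*F) + 17 = 17 + F**2 - 10*F)
(T(-2) + 67)**2 = ((17 + (-2)**2 - 10*(-2)) + 67)**2 = ((17 + 4 + 20) + 67)**2 = (41 + 67)**2 = 108**2 = 11664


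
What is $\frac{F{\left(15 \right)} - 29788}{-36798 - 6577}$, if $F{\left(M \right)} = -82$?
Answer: $\frac{5974}{8675} \approx 0.68865$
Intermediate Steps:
$\frac{F{\left(15 \right)} - 29788}{-36798 - 6577} = \frac{-82 - 29788}{-36798 - 6577} = \frac{-82 - 29788}{-43375} = \left(-82 - 29788\right) \left(- \frac{1}{43375}\right) = \left(-29870\right) \left(- \frac{1}{43375}\right) = \frac{5974}{8675}$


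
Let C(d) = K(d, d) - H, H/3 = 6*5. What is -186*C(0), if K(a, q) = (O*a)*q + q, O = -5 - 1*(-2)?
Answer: 16740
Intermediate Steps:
H = 90 (H = 3*(6*5) = 3*30 = 90)
O = -3 (O = -5 + 2 = -3)
K(a, q) = q - 3*a*q (K(a, q) = (-3*a)*q + q = -3*a*q + q = q - 3*a*q)
C(d) = -90 + d*(1 - 3*d) (C(d) = d*(1 - 3*d) - 1*90 = d*(1 - 3*d) - 90 = -90 + d*(1 - 3*d))
-186*C(0) = -186*(-90 + 0 - 3*0²) = -186*(-90 + 0 - 3*0) = -186*(-90 + 0 + 0) = -186*(-90) = 16740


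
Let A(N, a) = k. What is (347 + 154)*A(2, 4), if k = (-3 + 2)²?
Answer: 501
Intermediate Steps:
k = 1 (k = (-1)² = 1)
A(N, a) = 1
(347 + 154)*A(2, 4) = (347 + 154)*1 = 501*1 = 501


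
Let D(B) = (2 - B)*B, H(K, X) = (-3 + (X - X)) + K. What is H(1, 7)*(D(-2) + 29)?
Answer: -42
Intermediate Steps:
H(K, X) = -3 + K (H(K, X) = (-3 + 0) + K = -3 + K)
D(B) = B*(2 - B)
H(1, 7)*(D(-2) + 29) = (-3 + 1)*(-2*(2 - 1*(-2)) + 29) = -2*(-2*(2 + 2) + 29) = -2*(-2*4 + 29) = -2*(-8 + 29) = -2*21 = -42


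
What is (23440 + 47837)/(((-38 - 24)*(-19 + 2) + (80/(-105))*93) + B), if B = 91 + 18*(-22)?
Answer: 498939/4747 ≈ 105.11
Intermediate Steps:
B = -305 (B = 91 - 396 = -305)
(23440 + 47837)/(((-38 - 24)*(-19 + 2) + (80/(-105))*93) + B) = (23440 + 47837)/(((-38 - 24)*(-19 + 2) + (80/(-105))*93) - 305) = 71277/((-62*(-17) + (80*(-1/105))*93) - 305) = 71277/((1054 - 16/21*93) - 305) = 71277/((1054 - 496/7) - 305) = 71277/(6882/7 - 305) = 71277/(4747/7) = 71277*(7/4747) = 498939/4747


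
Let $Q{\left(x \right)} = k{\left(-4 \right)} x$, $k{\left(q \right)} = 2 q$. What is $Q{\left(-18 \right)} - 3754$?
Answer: $-3610$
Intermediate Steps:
$Q{\left(x \right)} = - 8 x$ ($Q{\left(x \right)} = 2 \left(-4\right) x = - 8 x$)
$Q{\left(-18 \right)} - 3754 = \left(-8\right) \left(-18\right) - 3754 = 144 - 3754 = -3610$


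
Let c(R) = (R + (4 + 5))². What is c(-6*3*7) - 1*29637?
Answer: -15948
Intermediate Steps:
c(R) = (9 + R)² (c(R) = (R + 9)² = (9 + R)²)
c(-6*3*7) - 1*29637 = (9 - 6*3*7)² - 1*29637 = (9 - 18*7)² - 29637 = (9 - 126)² - 29637 = (-117)² - 29637 = 13689 - 29637 = -15948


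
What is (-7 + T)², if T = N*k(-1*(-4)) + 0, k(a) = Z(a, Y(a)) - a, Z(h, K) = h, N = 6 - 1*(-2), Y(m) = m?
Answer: 49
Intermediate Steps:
N = 8 (N = 6 + 2 = 8)
k(a) = 0 (k(a) = a - a = 0)
T = 0 (T = 8*0 + 0 = 0 + 0 = 0)
(-7 + T)² = (-7 + 0)² = (-7)² = 49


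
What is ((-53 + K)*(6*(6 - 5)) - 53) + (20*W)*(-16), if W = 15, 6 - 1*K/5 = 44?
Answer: -6311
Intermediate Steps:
K = -190 (K = 30 - 5*44 = 30 - 220 = -190)
((-53 + K)*(6*(6 - 5)) - 53) + (20*W)*(-16) = ((-53 - 190)*(6*(6 - 5)) - 53) + (20*15)*(-16) = (-1458 - 53) + 300*(-16) = (-243*6 - 53) - 4800 = (-1458 - 53) - 4800 = -1511 - 4800 = -6311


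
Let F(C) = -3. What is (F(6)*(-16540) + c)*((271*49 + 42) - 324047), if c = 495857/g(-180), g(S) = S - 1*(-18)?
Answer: -1171838322629/81 ≈ -1.4467e+10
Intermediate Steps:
g(S) = 18 + S (g(S) = S + 18 = 18 + S)
c = -495857/162 (c = 495857/(18 - 180) = 495857/(-162) = 495857*(-1/162) = -495857/162 ≈ -3060.8)
(F(6)*(-16540) + c)*((271*49 + 42) - 324047) = (-3*(-16540) - 495857/162)*((271*49 + 42) - 324047) = (49620 - 495857/162)*((13279 + 42) - 324047) = 7542583*(13321 - 324047)/162 = (7542583/162)*(-310726) = -1171838322629/81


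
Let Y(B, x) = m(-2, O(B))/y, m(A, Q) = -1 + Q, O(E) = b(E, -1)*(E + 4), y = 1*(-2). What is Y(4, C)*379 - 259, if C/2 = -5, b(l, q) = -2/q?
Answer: -6203/2 ≈ -3101.5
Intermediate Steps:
C = -10 (C = 2*(-5) = -10)
y = -2
O(E) = 8 + 2*E (O(E) = (-2/(-1))*(E + 4) = (-2*(-1))*(4 + E) = 2*(4 + E) = 8 + 2*E)
Y(B, x) = -7/2 - B (Y(B, x) = (-1 + (8 + 2*B))/(-2) = (7 + 2*B)*(-1/2) = -7/2 - B)
Y(4, C)*379 - 259 = (-7/2 - 1*4)*379 - 259 = (-7/2 - 4)*379 - 259 = -15/2*379 - 259 = -5685/2 - 259 = -6203/2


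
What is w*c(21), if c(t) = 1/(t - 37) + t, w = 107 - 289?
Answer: -30485/8 ≈ -3810.6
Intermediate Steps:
w = -182
c(t) = t + 1/(-37 + t) (c(t) = 1/(-37 + t) + t = t + 1/(-37 + t))
w*c(21) = -182*(1 + 21² - 37*21)/(-37 + 21) = -182*(1 + 441 - 777)/(-16) = -(-91)*(-335)/8 = -182*335/16 = -30485/8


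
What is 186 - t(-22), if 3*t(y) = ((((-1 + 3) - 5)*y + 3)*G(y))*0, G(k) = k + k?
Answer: 186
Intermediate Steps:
G(k) = 2*k
t(y) = 0 (t(y) = (((((-1 + 3) - 5)*y + 3)*(2*y))*0)/3 = ((((2 - 5)*y + 3)*(2*y))*0)/3 = (((-3*y + 3)*(2*y))*0)/3 = (((3 - 3*y)*(2*y))*0)/3 = ((2*y*(3 - 3*y))*0)/3 = (⅓)*0 = 0)
186 - t(-22) = 186 - 1*0 = 186 + 0 = 186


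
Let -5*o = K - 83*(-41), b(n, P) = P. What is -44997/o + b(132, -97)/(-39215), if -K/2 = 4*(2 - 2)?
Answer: 8823116866/133448645 ≈ 66.116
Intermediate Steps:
K = 0 (K = -8*(2 - 2) = -8*0 = -2*0 = 0)
o = -3403/5 (o = -(0 - 83*(-41))/5 = -(0 + 3403)/5 = -⅕*3403 = -3403/5 ≈ -680.60)
-44997/o + b(132, -97)/(-39215) = -44997/(-3403/5) - 97/(-39215) = -44997*(-5/3403) - 97*(-1/39215) = 224985/3403 + 97/39215 = 8823116866/133448645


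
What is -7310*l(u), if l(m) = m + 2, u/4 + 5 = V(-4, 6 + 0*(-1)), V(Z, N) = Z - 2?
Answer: 307020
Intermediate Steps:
V(Z, N) = -2 + Z
u = -44 (u = -20 + 4*(-2 - 4) = -20 + 4*(-6) = -20 - 24 = -44)
l(m) = 2 + m
-7310*l(u) = -7310*(2 - 44) = -7310*(-42) = 307020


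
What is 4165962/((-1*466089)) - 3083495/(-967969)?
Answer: -865112990041/150386567747 ≈ -5.7526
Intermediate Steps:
4165962/((-1*466089)) - 3083495/(-967969) = 4165962/(-466089) - 3083495*(-1/967969) = 4165962*(-1/466089) + 3083495/967969 = -1388654/155363 + 3083495/967969 = -865112990041/150386567747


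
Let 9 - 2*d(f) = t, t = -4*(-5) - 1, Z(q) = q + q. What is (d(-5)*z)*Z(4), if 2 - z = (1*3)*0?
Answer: -80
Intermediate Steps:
Z(q) = 2*q
z = 2 (z = 2 - 1*3*0 = 2 - 3*0 = 2 - 1*0 = 2 + 0 = 2)
t = 19 (t = 20 - 1 = 19)
d(f) = -5 (d(f) = 9/2 - ½*19 = 9/2 - 19/2 = -5)
(d(-5)*z)*Z(4) = (-5*2)*(2*4) = -10*8 = -80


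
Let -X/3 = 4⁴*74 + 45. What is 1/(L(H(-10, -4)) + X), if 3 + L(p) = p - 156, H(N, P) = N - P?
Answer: -1/57132 ≈ -1.7503e-5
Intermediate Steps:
X = -56967 (X = -3*(4⁴*74 + 45) = -3*(256*74 + 45) = -3*(18944 + 45) = -3*18989 = -56967)
L(p) = -159 + p (L(p) = -3 + (p - 156) = -3 + (-156 + p) = -159 + p)
1/(L(H(-10, -4)) + X) = 1/((-159 + (-10 - 1*(-4))) - 56967) = 1/((-159 + (-10 + 4)) - 56967) = 1/((-159 - 6) - 56967) = 1/(-165 - 56967) = 1/(-57132) = -1/57132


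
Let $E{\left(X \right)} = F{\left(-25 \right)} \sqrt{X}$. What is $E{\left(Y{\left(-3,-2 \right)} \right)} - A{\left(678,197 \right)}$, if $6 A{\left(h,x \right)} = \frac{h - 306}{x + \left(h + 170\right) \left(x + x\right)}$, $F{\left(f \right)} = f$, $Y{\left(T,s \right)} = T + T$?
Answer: $- \frac{62}{334309} - 25 i \sqrt{6} \approx -0.00018546 - 61.237 i$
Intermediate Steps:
$Y{\left(T,s \right)} = 2 T$
$A{\left(h,x \right)} = \frac{-306 + h}{6 \left(x + 2 x \left(170 + h\right)\right)}$ ($A{\left(h,x \right)} = \frac{\left(h - 306\right) \frac{1}{x + \left(h + 170\right) \left(x + x\right)}}{6} = \frac{\left(-306 + h\right) \frac{1}{x + \left(170 + h\right) 2 x}}{6} = \frac{\left(-306 + h\right) \frac{1}{x + 2 x \left(170 + h\right)}}{6} = \frac{\frac{1}{x + 2 x \left(170 + h\right)} \left(-306 + h\right)}{6} = \frac{-306 + h}{6 \left(x + 2 x \left(170 + h\right)\right)}$)
$E{\left(X \right)} = - 25 \sqrt{X}$
$E{\left(Y{\left(-3,-2 \right)} \right)} - A{\left(678,197 \right)} = - 25 \sqrt{2 \left(-3\right)} - \frac{-306 + 678}{6 \cdot 197 \left(341 + 2 \cdot 678\right)} = - 25 \sqrt{-6} - \frac{1}{6} \cdot \frac{1}{197} \frac{1}{341 + 1356} \cdot 372 = - 25 i \sqrt{6} - \frac{1}{6} \cdot \frac{1}{197} \cdot \frac{1}{1697} \cdot 372 = - 25 i \sqrt{6} - \frac{62}{334309} = - \frac{62}{334309} - 25 i \sqrt{6}$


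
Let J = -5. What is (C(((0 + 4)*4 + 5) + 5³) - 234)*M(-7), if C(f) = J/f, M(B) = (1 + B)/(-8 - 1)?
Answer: -34169/219 ≈ -156.02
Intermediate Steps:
M(B) = -⅑ - B/9 (M(B) = (1 + B)/(-9) = (1 + B)*(-⅑) = -⅑ - B/9)
C(f) = -5/f
(C(((0 + 4)*4 + 5) + 5³) - 234)*M(-7) = (-5/(((0 + 4)*4 + 5) + 5³) - 234)*(-⅑ - ⅑*(-7)) = (-5/((4*4 + 5) + 125) - 234)*(-⅑ + 7/9) = (-5/((16 + 5) + 125) - 234)*(⅔) = (-5/(21 + 125) - 234)*(⅔) = (-5/146 - 234)*(⅔) = -34169/146*⅔ = -34169/219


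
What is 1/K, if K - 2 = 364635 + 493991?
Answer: 1/858628 ≈ 1.1646e-6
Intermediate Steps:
K = 858628 (K = 2 + (364635 + 493991) = 2 + 858626 = 858628)
1/K = 1/858628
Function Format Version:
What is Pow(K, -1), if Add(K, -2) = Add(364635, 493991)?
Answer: Rational(1, 858628) ≈ 1.1646e-6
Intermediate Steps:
K = 858628 (K = Add(2, Add(364635, 493991)) = Add(2, 858626) = 858628)
Pow(K, -1) = Pow(858628, -1) = Rational(1, 858628)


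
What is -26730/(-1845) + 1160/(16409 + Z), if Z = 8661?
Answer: 1493914/102787 ≈ 14.534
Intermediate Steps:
-26730/(-1845) + 1160/(16409 + Z) = -26730/(-1845) + 1160/(16409 + 8661) = -26730*(-1/1845) + 1160/25070 = 594/41 + 1160*(1/25070) = 594/41 + 116/2507 = 1493914/102787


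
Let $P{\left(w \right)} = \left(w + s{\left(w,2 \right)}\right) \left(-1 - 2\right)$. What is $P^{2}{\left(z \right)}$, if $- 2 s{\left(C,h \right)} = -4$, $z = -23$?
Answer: $3969$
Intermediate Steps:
$s{\left(C,h \right)} = 2$ ($s{\left(C,h \right)} = \left(- \frac{1}{2}\right) \left(-4\right) = 2$)
$P{\left(w \right)} = -6 - 3 w$ ($P{\left(w \right)} = \left(w + 2\right) \left(-1 - 2\right) = \left(2 + w\right) \left(-3\right) = -6 - 3 w$)
$P^{2}{\left(z \right)} = \left(-6 - -69\right)^{2} = \left(-6 + 69\right)^{2} = 63^{2} = 3969$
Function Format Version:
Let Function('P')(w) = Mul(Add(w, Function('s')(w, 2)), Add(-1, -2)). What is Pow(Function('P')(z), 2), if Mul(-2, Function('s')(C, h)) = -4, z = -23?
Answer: 3969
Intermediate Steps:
Function('s')(C, h) = 2 (Function('s')(C, h) = Mul(Rational(-1, 2), -4) = 2)
Function('P')(w) = Add(-6, Mul(-3, w)) (Function('P')(w) = Mul(Add(w, 2), Add(-1, -2)) = Mul(Add(2, w), -3) = Add(-6, Mul(-3, w)))
Pow(Function('P')(z), 2) = Pow(Add(-6, Mul(-3, -23)), 2) = Pow(Add(-6, 69), 2) = Pow(63, 2) = 3969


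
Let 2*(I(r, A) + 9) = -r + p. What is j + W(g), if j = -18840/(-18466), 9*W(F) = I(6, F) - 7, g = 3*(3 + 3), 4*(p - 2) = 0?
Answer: -9046/9233 ≈ -0.97975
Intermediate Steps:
p = 2 (p = 2 + (1/4)*0 = 2 + 0 = 2)
I(r, A) = -8 - r/2 (I(r, A) = -9 + (-r + 2)/2 = -9 + (2 - r)/2 = -9 + (1 - r/2) = -8 - r/2)
g = 18 (g = 3*6 = 18)
W(F) = -2 (W(F) = ((-8 - 1/2*6) - 7)/9 = ((-8 - 3) - 7)/9 = (-11 - 7)/9 = (1/9)*(-18) = -2)
j = 9420/9233 (j = -18840*(-1/18466) = 9420/9233 ≈ 1.0203)
j + W(g) = 9420/9233 - 2 = -9046/9233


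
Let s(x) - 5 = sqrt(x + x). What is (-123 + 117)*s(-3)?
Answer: -30 - 6*I*sqrt(6) ≈ -30.0 - 14.697*I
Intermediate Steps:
s(x) = 5 + sqrt(2)*sqrt(x) (s(x) = 5 + sqrt(x + x) = 5 + sqrt(2*x) = 5 + sqrt(2)*sqrt(x))
(-123 + 117)*s(-3) = (-123 + 117)*(5 + sqrt(2)*sqrt(-3)) = -6*(5 + sqrt(2)*(I*sqrt(3))) = -6*(5 + I*sqrt(6)) = -30 - 6*I*sqrt(6)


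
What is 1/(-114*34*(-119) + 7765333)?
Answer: 1/8226577 ≈ 1.2156e-7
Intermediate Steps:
1/(-114*34*(-119) + 7765333) = 1/(-3876*(-119) + 7765333) = 1/(461244 + 7765333) = 1/8226577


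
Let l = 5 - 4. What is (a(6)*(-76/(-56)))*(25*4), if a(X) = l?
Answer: 950/7 ≈ 135.71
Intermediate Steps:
l = 1
a(X) = 1
(a(6)*(-76/(-56)))*(25*4) = (1*(-76/(-56)))*(25*4) = (1*(-76*(-1/56)))*100 = (1*(19/14))*100 = (19/14)*100 = 950/7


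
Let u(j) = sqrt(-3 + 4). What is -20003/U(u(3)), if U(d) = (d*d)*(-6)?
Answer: 20003/6 ≈ 3333.8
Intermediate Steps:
u(j) = 1 (u(j) = sqrt(1) = 1)
U(d) = -6*d**2 (U(d) = d**2*(-6) = -6*d**2)
-20003/U(u(3)) = -20003/((-6*1**2)) = -20003/((-6*1)) = -20003/(-6) = -20003*(-1/6) = 20003/6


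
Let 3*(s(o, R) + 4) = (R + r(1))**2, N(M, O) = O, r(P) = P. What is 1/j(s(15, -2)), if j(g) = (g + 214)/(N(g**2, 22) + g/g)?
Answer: 69/631 ≈ 0.10935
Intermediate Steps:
s(o, R) = -4 + (1 + R)**2/3 (s(o, R) = -4 + (R + 1)**2/3 = -4 + (1 + R)**2/3)
j(g) = 214/23 + g/23 (j(g) = (g + 214)/(22 + g/g) = (214 + g)/(22 + 1) = (214 + g)/23 = (214 + g)*(1/23) = 214/23 + g/23)
1/j(s(15, -2)) = 1/(214/23 + (-4 + (1 - 2)**2/3)/23) = 1/(214/23 + (-4 + (1/3)*(-1)**2)/23) = 1/(214/23 + (-4 + (1/3)*1)/23) = 1/(214/23 + (-4 + 1/3)/23) = 1/(214/23 + (1/23)*(-11/3)) = 1/(214/23 - 11/69) = 1/(631/69) = 69/631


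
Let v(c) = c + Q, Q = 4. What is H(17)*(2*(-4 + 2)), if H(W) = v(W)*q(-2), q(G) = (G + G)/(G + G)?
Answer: -84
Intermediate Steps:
v(c) = 4 + c (v(c) = c + 4 = 4 + c)
q(G) = 1 (q(G) = (2*G)/((2*G)) = (2*G)*(1/(2*G)) = 1)
H(W) = 4 + W (H(W) = (4 + W)*1 = 4 + W)
H(17)*(2*(-4 + 2)) = (4 + 17)*(2*(-4 + 2)) = 21*(2*(-2)) = 21*(-4) = -84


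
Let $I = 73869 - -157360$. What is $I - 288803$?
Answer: $-57574$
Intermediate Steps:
$I = 231229$ ($I = 73869 + 157360 = 231229$)
$I - 288803 = 231229 - 288803 = -57574$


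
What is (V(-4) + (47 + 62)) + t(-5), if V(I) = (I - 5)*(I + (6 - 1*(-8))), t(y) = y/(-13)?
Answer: 252/13 ≈ 19.385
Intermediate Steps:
t(y) = -y/13 (t(y) = y*(-1/13) = -y/13)
V(I) = (-5 + I)*(14 + I) (V(I) = (-5 + I)*(I + (6 + 8)) = (-5 + I)*(I + 14) = (-5 + I)*(14 + I))
(V(-4) + (47 + 62)) + t(-5) = ((-70 + (-4)² + 9*(-4)) + (47 + 62)) - 1/13*(-5) = ((-70 + 16 - 36) + 109) + 5/13 = (-90 + 109) + 5/13 = 19 + 5/13 = 252/13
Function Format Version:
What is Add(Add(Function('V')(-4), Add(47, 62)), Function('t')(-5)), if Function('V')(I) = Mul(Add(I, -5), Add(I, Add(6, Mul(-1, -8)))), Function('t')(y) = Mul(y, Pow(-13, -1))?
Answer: Rational(252, 13) ≈ 19.385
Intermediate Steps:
Function('t')(y) = Mul(Rational(-1, 13), y) (Function('t')(y) = Mul(y, Rational(-1, 13)) = Mul(Rational(-1, 13), y))
Function('V')(I) = Mul(Add(-5, I), Add(14, I)) (Function('V')(I) = Mul(Add(-5, I), Add(I, Add(6, 8))) = Mul(Add(-5, I), Add(I, 14)) = Mul(Add(-5, I), Add(14, I)))
Add(Add(Function('V')(-4), Add(47, 62)), Function('t')(-5)) = Add(Add(Add(-70, Pow(-4, 2), Mul(9, -4)), Add(47, 62)), Mul(Rational(-1, 13), -5)) = Add(Add(Add(-70, 16, -36), 109), Rational(5, 13)) = Add(Add(-90, 109), Rational(5, 13)) = Add(19, Rational(5, 13)) = Rational(252, 13)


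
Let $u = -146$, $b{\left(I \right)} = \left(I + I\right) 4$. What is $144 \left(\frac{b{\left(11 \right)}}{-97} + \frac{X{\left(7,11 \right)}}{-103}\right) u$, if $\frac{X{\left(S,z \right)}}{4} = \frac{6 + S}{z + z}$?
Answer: $\frac{2149199424}{109901} \approx 19556.0$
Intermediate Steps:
$b{\left(I \right)} = 8 I$ ($b{\left(I \right)} = 2 I 4 = 8 I$)
$X{\left(S,z \right)} = \frac{2 \left(6 + S\right)}{z}$ ($X{\left(S,z \right)} = 4 \frac{6 + S}{z + z} = 4 \frac{6 + S}{2 z} = \frac{2 \left(6 + S\right)}{z}$)
$144 \left(\frac{b{\left(11 \right)}}{-97} + \frac{X{\left(7,11 \right)}}{-103}\right) u = 144 \left(\frac{8 \cdot 11}{-97} + \frac{2 \cdot \frac{1}{11} \left(6 + 7\right)}{-103}\right) \left(-146\right) = 144 \left(88 \left(- \frac{1}{97}\right) + 2 \cdot \frac{1}{11} \cdot 13 \left(- \frac{1}{103}\right)\right) \left(-146\right) = 144 \left(- \frac{88}{97} + \frac{26}{11} \left(- \frac{1}{103}\right)\right) \left(-146\right) = 144 \left(- \frac{88}{97} - \frac{26}{1133}\right) \left(-146\right) = 144 \left(- \frac{102226}{109901}\right) \left(-146\right) = \left(- \frac{14720544}{109901}\right) \left(-146\right) = \frac{2149199424}{109901}$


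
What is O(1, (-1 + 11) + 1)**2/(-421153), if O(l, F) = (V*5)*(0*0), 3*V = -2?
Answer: 0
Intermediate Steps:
V = -2/3 (V = (1/3)*(-2) = -2/3 ≈ -0.66667)
O(l, F) = 0 (O(l, F) = (-2/3*5)*(0*0) = -10/3*0 = 0)
O(1, (-1 + 11) + 1)**2/(-421153) = 0**2/(-421153) = 0*(-1/421153) = 0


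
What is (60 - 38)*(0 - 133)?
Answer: -2926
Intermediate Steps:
(60 - 38)*(0 - 133) = 22*(-133) = -2926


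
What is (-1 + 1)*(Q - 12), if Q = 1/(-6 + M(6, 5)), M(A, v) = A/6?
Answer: 0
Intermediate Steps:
M(A, v) = A/6 (M(A, v) = A*(⅙) = A/6)
Q = -⅕ (Q = 1/(-6 + (⅙)*6) = 1/(-6 + 1) = 1/(-5) = -⅕ ≈ -0.20000)
(-1 + 1)*(Q - 12) = (-1 + 1)*(-⅕ - 12) = 0*(-61/5) = 0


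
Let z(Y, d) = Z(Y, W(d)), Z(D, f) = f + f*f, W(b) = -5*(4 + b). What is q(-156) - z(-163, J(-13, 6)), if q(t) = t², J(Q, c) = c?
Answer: 21886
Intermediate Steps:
W(b) = -20 - 5*b
Z(D, f) = f + f²
z(Y, d) = (-20 - 5*d)*(-19 - 5*d) (z(Y, d) = (-20 - 5*d)*(1 + (-20 - 5*d)) = (-20 - 5*d)*(-19 - 5*d))
q(-156) - z(-163, J(-13, 6)) = (-156)² - 5*(4 + 6)*(19 + 5*6) = 24336 - 5*10*(19 + 30) = 24336 - 5*10*49 = 24336 - 1*2450 = 24336 - 2450 = 21886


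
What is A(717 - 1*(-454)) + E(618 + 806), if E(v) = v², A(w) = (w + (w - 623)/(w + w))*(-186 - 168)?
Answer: 1889009386/1171 ≈ 1.6132e+6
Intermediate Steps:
A(w) = -354*w - 177*(-623 + w)/w (A(w) = (w + (-623 + w)/((2*w)))*(-354) = (w + (-623 + w)*(1/(2*w)))*(-354) = (w + (-623 + w)/(2*w))*(-354) = -354*w - 177*(-623 + w)/w)
A(717 - 1*(-454)) + E(618 + 806) = (-177 - 354*(717 - 1*(-454)) + 110271/(717 - 1*(-454))) + (618 + 806)² = (-177 - 354*(717 + 454) + 110271/(717 + 454)) + 1424² = (-177 - 354*1171 + 110271/1171) + 2027776 = (-177 - 414534 + 110271*(1/1171)) + 2027776 = (-177 - 414534 + 110271/1171) + 2027776 = -485516310/1171 + 2027776 = 1889009386/1171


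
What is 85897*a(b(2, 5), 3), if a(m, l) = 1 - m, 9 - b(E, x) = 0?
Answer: -687176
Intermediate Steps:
b(E, x) = 9 (b(E, x) = 9 - 1*0 = 9 + 0 = 9)
85897*a(b(2, 5), 3) = 85897*(1 - 1*9) = 85897*(1 - 9) = 85897*(-8) = -687176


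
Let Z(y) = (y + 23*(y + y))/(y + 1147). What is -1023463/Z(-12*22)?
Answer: 903717829/12408 ≈ 72834.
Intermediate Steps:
Z(y) = 47*y/(1147 + y) (Z(y) = (y + 23*(2*y))/(1147 + y) = (y + 46*y)/(1147 + y) = (47*y)/(1147 + y) = 47*y/(1147 + y))
-1023463/Z(-12*22) = -1023463/(47*(-12*22)/(1147 - 12*22)) = -1023463/(47*(-264)/(1147 - 264)) = -1023463/(47*(-264)/883) = -1023463/(47*(-264)*(1/883)) = -1023463/(-12408/883) = -1023463*(-883/12408) = 903717829/12408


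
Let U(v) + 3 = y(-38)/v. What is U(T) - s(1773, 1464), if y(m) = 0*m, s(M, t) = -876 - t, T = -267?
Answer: 2337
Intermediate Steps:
y(m) = 0
U(v) = -3 (U(v) = -3 + 0/v = -3 + 0 = -3)
U(T) - s(1773, 1464) = -3 - (-876 - 1*1464) = -3 - (-876 - 1464) = -3 - 1*(-2340) = -3 + 2340 = 2337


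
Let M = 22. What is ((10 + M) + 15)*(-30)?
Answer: -1410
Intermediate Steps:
((10 + M) + 15)*(-30) = ((10 + 22) + 15)*(-30) = (32 + 15)*(-30) = 47*(-30) = -1410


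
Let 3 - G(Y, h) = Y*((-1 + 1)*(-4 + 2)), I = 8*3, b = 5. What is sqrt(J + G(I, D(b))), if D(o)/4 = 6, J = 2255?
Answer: sqrt(2258) ≈ 47.518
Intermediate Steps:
D(o) = 24 (D(o) = 4*6 = 24)
I = 24
G(Y, h) = 3 (G(Y, h) = 3 - Y*(-1 + 1)*(-4 + 2) = 3 - Y*0*(-2) = 3 - Y*0 = 3 - 1*0 = 3 + 0 = 3)
sqrt(J + G(I, D(b))) = sqrt(2255 + 3) = sqrt(2258)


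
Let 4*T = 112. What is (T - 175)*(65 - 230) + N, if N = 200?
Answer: 24455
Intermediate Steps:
T = 28 (T = (¼)*112 = 28)
(T - 175)*(65 - 230) + N = (28 - 175)*(65 - 230) + 200 = -147*(-165) + 200 = 24255 + 200 = 24455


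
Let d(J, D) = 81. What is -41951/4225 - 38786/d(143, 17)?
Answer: -12866837/26325 ≈ -488.77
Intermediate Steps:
-41951/4225 - 38786/d(143, 17) = -41951/4225 - 38786/81 = -41951*1/4225 - 38786*1/81 = -3227/325 - 38786/81 = -12866837/26325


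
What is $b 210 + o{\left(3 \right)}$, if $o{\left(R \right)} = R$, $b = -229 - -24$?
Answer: $-43047$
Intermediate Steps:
$b = -205$ ($b = -229 + 24 = -205$)
$b 210 + o{\left(3 \right)} = \left(-205\right) 210 + 3 = -43050 + 3 = -43047$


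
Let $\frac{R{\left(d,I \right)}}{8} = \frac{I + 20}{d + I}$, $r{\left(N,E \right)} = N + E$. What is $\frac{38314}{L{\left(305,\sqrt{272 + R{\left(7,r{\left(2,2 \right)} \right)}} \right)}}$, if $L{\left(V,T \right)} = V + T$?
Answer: $\frac{128543470}{1020091} - \frac{153256 \sqrt{2189}}{1020091} \approx 118.98$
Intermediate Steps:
$r{\left(N,E \right)} = E + N$
$R{\left(d,I \right)} = \frac{8 \left(20 + I\right)}{I + d}$ ($R{\left(d,I \right)} = 8 \frac{I + 20}{d + I} = 8 \frac{20 + I}{I + d} = \frac{8 \left(20 + I\right)}{I + d}$)
$L{\left(V,T \right)} = T + V$
$\frac{38314}{L{\left(305,\sqrt{272 + R{\left(7,r{\left(2,2 \right)} \right)}} \right)}} = \frac{38314}{\sqrt{272 + \frac{8 \left(20 + \left(2 + 2\right)\right)}{\left(2 + 2\right) + 7}} + 305} = \frac{38314}{\sqrt{272 + \frac{8 \left(20 + 4\right)}{4 + 7}} + 305} = \frac{38314}{\sqrt{272 + 8 \cdot \frac{1}{11} \cdot 24} + 305} = \frac{38314}{\sqrt{272 + \frac{192}{11}} + 305} = \frac{38314}{\sqrt{\frac{3184}{11}} + 305} = \frac{38314}{\frac{4 \sqrt{2189}}{11} + 305} = \frac{38314}{305 + \frac{4 \sqrt{2189}}{11}}$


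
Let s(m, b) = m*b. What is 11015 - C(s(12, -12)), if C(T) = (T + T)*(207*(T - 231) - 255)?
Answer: -22418425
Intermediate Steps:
s(m, b) = b*m
C(T) = 2*T*(-48072 + 207*T) (C(T) = (2*T)*(207*(-231 + T) - 255) = (2*T)*((-47817 + 207*T) - 255) = (2*T)*(-48072 + 207*T) = 2*T*(-48072 + 207*T))
11015 - C(s(12, -12)) = 11015 - 6*(-12*12)*(-16024 + 69*(-12*12)) = 11015 - 6*(-144)*(-16024 + 69*(-144)) = 11015 - 6*(-144)*(-16024 - 9936) = 11015 - 6*(-144)*(-25960) = 11015 - 1*22429440 = 11015 - 22429440 = -22418425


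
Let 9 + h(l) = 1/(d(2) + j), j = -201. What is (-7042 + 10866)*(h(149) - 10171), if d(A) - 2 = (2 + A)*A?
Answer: -7435312944/191 ≈ -3.8928e+7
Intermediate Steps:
d(A) = 2 + A*(2 + A) (d(A) = 2 + (2 + A)*A = 2 + A*(2 + A))
h(l) = -1720/191 (h(l) = -9 + 1/((2 + 2² + 2*2) - 201) = -9 + 1/((2 + 4 + 4) - 201) = -9 + 1/(10 - 201) = -9 + 1/(-191) = -9 - 1/191 = -1720/191)
(-7042 + 10866)*(h(149) - 10171) = (-7042 + 10866)*(-1720/191 - 10171) = 3824*(-1944381/191) = -7435312944/191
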